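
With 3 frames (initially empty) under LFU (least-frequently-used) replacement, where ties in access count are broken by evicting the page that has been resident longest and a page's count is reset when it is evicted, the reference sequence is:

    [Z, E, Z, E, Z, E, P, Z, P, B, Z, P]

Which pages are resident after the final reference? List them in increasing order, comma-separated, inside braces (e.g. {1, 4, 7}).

{E, P, Z}

Z → miss, frames (Z)
E → miss, frames (Z E)
Z → hit
E → hit
Z → hit
E → hit
P → miss, frames (Z E P)
Z → hit
P → hit
B → miss, evict P, frames (Z E B)
Z → hit
P → miss, evict B, frames (Z E P)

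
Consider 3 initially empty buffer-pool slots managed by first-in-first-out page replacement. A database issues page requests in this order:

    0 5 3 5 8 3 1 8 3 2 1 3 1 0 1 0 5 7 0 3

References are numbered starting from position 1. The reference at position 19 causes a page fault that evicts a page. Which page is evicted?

pos 1: 0: miss, frames [0]
pos 2: 5: miss, frames [0, 5]
pos 3: 3: miss, frames [0, 5, 3]
pos 4: 5: hit
pos 5: 8: miss, evict 0, frames [5, 3, 8]
pos 6: 3: hit
pos 7: 1: miss, evict 5, frames [3, 8, 1]
pos 8: 8: hit
pos 9: 3: hit
pos 10: 2: miss, evict 3, frames [8, 1, 2]
pos 11: 1: hit
pos 12: 3: miss, evict 8, frames [1, 2, 3]
pos 13: 1: hit
pos 14: 0: miss, evict 1, frames [2, 3, 0]
pos 15: 1: miss, evict 2, frames [3, 0, 1]
pos 16: 0: hit
pos 17: 5: miss, evict 3, frames [0, 1, 5]
pos 18: 7: miss, evict 0, frames [1, 5, 7]
pos 19: 0: miss, evict 1, frames [5, 7, 0]
At position 19, page 1 is evicted.

1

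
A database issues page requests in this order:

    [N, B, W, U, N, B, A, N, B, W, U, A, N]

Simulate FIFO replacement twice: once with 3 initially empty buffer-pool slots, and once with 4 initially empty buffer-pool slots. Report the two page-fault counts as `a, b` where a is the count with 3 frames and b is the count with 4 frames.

3 frames: F F F F F F F . . F F . F → 10 faults.
4 frames: F F F F . . F F F F F F F → 11 faults.
11 > 10: adding a frame increased faults — Belady's anomaly.

10, 11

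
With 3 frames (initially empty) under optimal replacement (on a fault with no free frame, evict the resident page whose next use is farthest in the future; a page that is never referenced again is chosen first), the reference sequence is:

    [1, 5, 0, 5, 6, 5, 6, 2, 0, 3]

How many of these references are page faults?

6

1: fault, frames {1}
5: fault, frames {1,5}
0: fault, frames {1,5,0}
5: hit
6: fault, evict 1, frames {5,0,6}
5: hit
6: hit
2: fault, evict 6, frames {5,0,2}
0: hit
3: fault, evict 2, frames {5,0,3}
Page faults: 6.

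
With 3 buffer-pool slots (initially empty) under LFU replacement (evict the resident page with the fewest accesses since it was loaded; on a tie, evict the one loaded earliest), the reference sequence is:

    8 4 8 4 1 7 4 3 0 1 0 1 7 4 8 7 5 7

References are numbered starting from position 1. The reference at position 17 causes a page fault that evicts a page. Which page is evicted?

pos 1: 8: miss, frames [8]
pos 2: 4: miss, frames [8, 4]
pos 3: 8: hit
pos 4: 4: hit
pos 5: 1: miss, frames [8, 4, 1]
pos 6: 7: miss, evict 1, frames [8, 4, 7]
pos 7: 4: hit
pos 8: 3: miss, evict 7, frames [8, 4, 3]
pos 9: 0: miss, evict 3, frames [8, 4, 0]
pos 10: 1: miss, evict 0, frames [8, 4, 1]
pos 11: 0: miss, evict 1, frames [8, 4, 0]
pos 12: 1: miss, evict 0, frames [8, 4, 1]
pos 13: 7: miss, evict 1, frames [8, 4, 7]
pos 14: 4: hit
pos 15: 8: hit
pos 16: 7: hit
pos 17: 5: miss, evict 7, frames [8, 4, 5]
At position 17, page 7 is evicted.

7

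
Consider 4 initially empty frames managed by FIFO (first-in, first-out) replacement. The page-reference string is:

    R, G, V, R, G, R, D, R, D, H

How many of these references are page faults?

R → fault, frames {R}
G → fault, frames {R,G}
V → fault, frames {R,G,V}
R → hit
G → hit
R → hit
D → fault, frames {R,G,V,D}
R → hit
D → hit
H → fault, evict R, frames {G,V,D,H}
Page faults: 5.

5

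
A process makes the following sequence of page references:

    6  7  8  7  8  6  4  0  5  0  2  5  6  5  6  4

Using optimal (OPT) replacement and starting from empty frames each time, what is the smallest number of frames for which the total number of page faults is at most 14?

2

f=1: 16 faults
f=2: 10 faults
f=3: 8 faults
f=4: 7 faults
f=5: 7 faults
f=6: 7 faults
f=7: 7 faults
Smallest f with faults ≤ 14 is 2.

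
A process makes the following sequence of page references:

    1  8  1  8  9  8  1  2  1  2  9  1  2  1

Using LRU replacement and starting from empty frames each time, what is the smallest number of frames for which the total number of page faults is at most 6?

3

f=1: 14 faults
f=2: 8 faults
f=3: 5 faults
f=4: 4 faults
Smallest f with faults ≤ 6 is 3.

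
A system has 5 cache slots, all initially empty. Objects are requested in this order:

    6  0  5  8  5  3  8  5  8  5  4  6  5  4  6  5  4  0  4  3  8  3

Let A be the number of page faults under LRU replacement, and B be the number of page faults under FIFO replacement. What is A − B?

Under LRU: F F F F . F . . . . F F . . . . . F . F F . → 10 faults.
Under FIFO: F F F F . F . . . . F F . . . . . F . . . . → 8 faults.
A − B = 10 − 8 = 2.

2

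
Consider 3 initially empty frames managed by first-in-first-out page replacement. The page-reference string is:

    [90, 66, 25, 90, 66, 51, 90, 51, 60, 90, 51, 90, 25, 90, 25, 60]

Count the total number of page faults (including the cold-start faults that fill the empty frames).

7

90: miss, frames [90]
66: miss, frames [90, 66]
25: miss, frames [90, 66, 25]
90: hit
66: hit
51: miss, evict 90, frames [66, 25, 51]
90: miss, evict 66, frames [25, 51, 90]
51: hit
60: miss, evict 25, frames [51, 90, 60]
90: hit
51: hit
90: hit
25: miss, evict 51, frames [90, 60, 25]
90: hit
25: hit
60: hit
Page faults: 7.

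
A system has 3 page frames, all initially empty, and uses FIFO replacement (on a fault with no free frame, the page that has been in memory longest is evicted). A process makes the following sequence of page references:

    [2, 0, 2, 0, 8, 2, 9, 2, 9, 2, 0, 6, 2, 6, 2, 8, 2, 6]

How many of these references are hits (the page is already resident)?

9

2 → fault, frames (2)
0 → fault, frames (2 0)
2 → hit
0 → hit
8 → fault, frames (2 0 8)
2 → hit
9 → fault, evict 2, frames (0 8 9)
2 → fault, evict 0, frames (8 9 2)
9 → hit
2 → hit
0 → fault, evict 8, frames (9 2 0)
6 → fault, evict 9, frames (2 0 6)
2 → hit
6 → hit
2 → hit
8 → fault, evict 2, frames (0 6 8)
2 → fault, evict 0, frames (6 8 2)
6 → hit
Hits: 9.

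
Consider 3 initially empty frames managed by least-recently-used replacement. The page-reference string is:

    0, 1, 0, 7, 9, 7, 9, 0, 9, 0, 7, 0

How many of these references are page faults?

4

0 → miss, frames (0)
1 → miss, frames (0 1)
0 → hit
7 → miss, frames (1 0 7)
9 → miss, evict 1, frames (0 7 9)
7 → hit
9 → hit
0 → hit
9 → hit
0 → hit
7 → hit
0 → hit
Page faults: 4.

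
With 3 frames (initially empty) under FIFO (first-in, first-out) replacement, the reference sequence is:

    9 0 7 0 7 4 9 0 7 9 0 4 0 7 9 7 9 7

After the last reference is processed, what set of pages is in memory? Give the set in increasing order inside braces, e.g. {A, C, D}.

9: miss, frames {9}
0: miss, frames {9,0}
7: miss, frames {9,0,7}
0: hit
7: hit
4: miss, evict 9, frames {0,7,4}
9: miss, evict 0, frames {7,4,9}
0: miss, evict 7, frames {4,9,0}
7: miss, evict 4, frames {9,0,7}
9: hit
0: hit
4: miss, evict 9, frames {0,7,4}
0: hit
7: hit
9: miss, evict 0, frames {7,4,9}
7: hit
9: hit
7: hit

{4, 7, 9}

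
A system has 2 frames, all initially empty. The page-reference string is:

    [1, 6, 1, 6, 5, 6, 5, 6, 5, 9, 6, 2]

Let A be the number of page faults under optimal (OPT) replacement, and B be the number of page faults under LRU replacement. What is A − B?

-1

Under OPT: F F . . F . . . . F . F → 5 faults.
Under LRU: F F . . F . . . . F F F → 6 faults.
A − B = 5 − 6 = -1.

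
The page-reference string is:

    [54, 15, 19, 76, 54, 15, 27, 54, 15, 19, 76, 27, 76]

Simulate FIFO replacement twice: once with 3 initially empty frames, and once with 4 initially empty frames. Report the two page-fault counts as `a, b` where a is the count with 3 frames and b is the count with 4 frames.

9, 10

3 frames: F F F F F F F . . F F . . → 9 faults.
4 frames: F F F F . . F F F F F F . → 10 faults.
10 > 9: adding a frame increased faults — Belady's anomaly.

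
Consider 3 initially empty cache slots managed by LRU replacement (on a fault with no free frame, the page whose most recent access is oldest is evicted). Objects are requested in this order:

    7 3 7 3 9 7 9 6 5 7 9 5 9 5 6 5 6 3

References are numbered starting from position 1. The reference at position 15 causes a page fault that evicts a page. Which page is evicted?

7

pos 1: 7 → miss, frames {7}
pos 2: 3 → miss, frames {7,3}
pos 3: 7 → hit
pos 4: 3 → hit
pos 5: 9 → miss, frames {7,3,9}
pos 6: 7 → hit
pos 7: 9 → hit
pos 8: 6 → miss, evict 3, frames {7,9,6}
pos 9: 5 → miss, evict 7, frames {9,6,5}
pos 10: 7 → miss, evict 9, frames {6,5,7}
pos 11: 9 → miss, evict 6, frames {5,7,9}
pos 12: 5 → hit
pos 13: 9 → hit
pos 14: 5 → hit
pos 15: 6 → miss, evict 7, frames {9,5,6}
At position 15, page 7 is evicted.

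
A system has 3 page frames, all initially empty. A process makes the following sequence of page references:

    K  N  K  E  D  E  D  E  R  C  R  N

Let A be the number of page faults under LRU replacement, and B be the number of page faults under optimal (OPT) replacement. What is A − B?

Under LRU: F F . F F . . . F F . F → 7 faults.
Under OPT: F F . F F . . . F F . . → 6 faults.
A − B = 7 − 6 = 1.

1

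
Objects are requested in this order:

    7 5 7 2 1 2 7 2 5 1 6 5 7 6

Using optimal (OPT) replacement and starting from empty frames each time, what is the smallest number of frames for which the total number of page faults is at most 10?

2

f=1: 14 faults
f=2: 9 faults
f=3: 6 faults
f=4: 5 faults
f=5: 5 faults
Smallest f with faults ≤ 10 is 2.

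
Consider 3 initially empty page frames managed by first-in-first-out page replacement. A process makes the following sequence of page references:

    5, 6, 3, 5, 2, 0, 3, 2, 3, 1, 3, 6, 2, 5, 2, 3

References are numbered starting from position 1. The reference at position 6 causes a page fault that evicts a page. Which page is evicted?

pos 1: 5 → miss, frames {5}
pos 2: 6 → miss, frames {5,6}
pos 3: 3 → miss, frames {5,6,3}
pos 4: 5 → hit
pos 5: 2 → miss, evict 5, frames {6,3,2}
pos 6: 0 → miss, evict 6, frames {3,2,0}
At position 6, page 6 is evicted.

6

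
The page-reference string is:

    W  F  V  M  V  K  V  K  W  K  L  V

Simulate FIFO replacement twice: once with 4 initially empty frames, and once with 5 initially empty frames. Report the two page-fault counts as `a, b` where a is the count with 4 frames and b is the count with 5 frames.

8, 6

4 frames: F F F F . F . . F . F F → 8 faults.
5 frames: F F F F . F . . . . F . → 6 faults.
6 < 8: adding a frame reduced faults, as is typical.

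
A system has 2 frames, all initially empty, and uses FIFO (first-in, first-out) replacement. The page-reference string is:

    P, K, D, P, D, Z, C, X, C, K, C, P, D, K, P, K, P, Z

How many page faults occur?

P → miss, frames {P}
K → miss, frames {P,K}
D → miss, evict P, frames {K,D}
P → miss, evict K, frames {D,P}
D → hit
Z → miss, evict D, frames {P,Z}
C → miss, evict P, frames {Z,C}
X → miss, evict Z, frames {C,X}
C → hit
K → miss, evict C, frames {X,K}
C → miss, evict X, frames {K,C}
P → miss, evict K, frames {C,P}
D → miss, evict C, frames {P,D}
K → miss, evict P, frames {D,K}
P → miss, evict D, frames {K,P}
K → hit
P → hit
Z → miss, evict K, frames {P,Z}
Page faults: 14.

14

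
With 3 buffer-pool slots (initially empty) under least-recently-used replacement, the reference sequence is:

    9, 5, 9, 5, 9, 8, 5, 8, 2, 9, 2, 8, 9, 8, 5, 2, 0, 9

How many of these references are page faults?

9

9 → fault, frames (9)
5 → fault, frames (9 5)
9 → hit
5 → hit
9 → hit
8 → fault, frames (5 9 8)
5 → hit
8 → hit
2 → fault, evict 9, frames (5 8 2)
9 → fault, evict 5, frames (8 2 9)
2 → hit
8 → hit
9 → hit
8 → hit
5 → fault, evict 2, frames (9 8 5)
2 → fault, evict 9, frames (8 5 2)
0 → fault, evict 8, frames (5 2 0)
9 → fault, evict 5, frames (2 0 9)
Page faults: 9.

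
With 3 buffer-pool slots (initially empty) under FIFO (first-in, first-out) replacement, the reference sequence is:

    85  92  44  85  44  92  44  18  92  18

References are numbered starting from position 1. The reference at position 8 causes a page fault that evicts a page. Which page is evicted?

pos 1: 85 → fault, frames [85]
pos 2: 92 → fault, frames [85, 92]
pos 3: 44 → fault, frames [85, 92, 44]
pos 4: 85 → hit
pos 5: 44 → hit
pos 6: 92 → hit
pos 7: 44 → hit
pos 8: 18 → fault, evict 85, frames [92, 44, 18]
At position 8, page 85 is evicted.

85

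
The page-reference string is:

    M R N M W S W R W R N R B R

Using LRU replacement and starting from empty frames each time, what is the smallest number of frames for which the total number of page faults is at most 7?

f=1: 14 faults
f=2: 9 faults
f=3: 8 faults
f=4: 8 faults
f=5: 6 faults
f=6: 6 faults
Smallest f with faults ≤ 7 is 5.

5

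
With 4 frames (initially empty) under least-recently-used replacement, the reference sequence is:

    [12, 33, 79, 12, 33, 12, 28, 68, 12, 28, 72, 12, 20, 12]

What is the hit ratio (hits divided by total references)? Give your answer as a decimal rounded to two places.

0.50

12 → fault, frames {12}
33 → fault, frames {12,33}
79 → fault, frames {12,33,79}
12 → hit
33 → hit
12 → hit
28 → fault, frames {79,33,12,28}
68 → fault, evict 79, frames {33,12,28,68}
12 → hit
28 → hit
72 → fault, evict 33, frames {68,12,28,72}
12 → hit
20 → fault, evict 68, frames {28,72,12,20}
12 → hit
Hits: 7 of 14 references → 7/14 = 0.5000.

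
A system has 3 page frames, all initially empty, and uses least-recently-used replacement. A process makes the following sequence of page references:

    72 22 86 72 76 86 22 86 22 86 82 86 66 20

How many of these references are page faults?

8

72 -> fault, frames [72]
22 -> fault, frames [72, 22]
86 -> fault, frames [72, 22, 86]
72 -> hit
76 -> fault, evict 22, frames [86, 72, 76]
86 -> hit
22 -> fault, evict 72, frames [76, 86, 22]
86 -> hit
22 -> hit
86 -> hit
82 -> fault, evict 76, frames [22, 86, 82]
86 -> hit
66 -> fault, evict 22, frames [82, 86, 66]
20 -> fault, evict 82, frames [86, 66, 20]
Page faults: 8.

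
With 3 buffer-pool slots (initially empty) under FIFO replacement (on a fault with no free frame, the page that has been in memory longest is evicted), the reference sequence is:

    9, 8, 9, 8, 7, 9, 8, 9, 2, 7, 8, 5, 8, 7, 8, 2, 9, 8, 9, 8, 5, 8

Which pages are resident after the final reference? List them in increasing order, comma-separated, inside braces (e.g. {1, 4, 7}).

9: miss, frames (9)
8: miss, frames (9 8)
9: hit
8: hit
7: miss, frames (9 8 7)
9: hit
8: hit
9: hit
2: miss, evict 9, frames (8 7 2)
7: hit
8: hit
5: miss, evict 8, frames (7 2 5)
8: miss, evict 7, frames (2 5 8)
7: miss, evict 2, frames (5 8 7)
8: hit
2: miss, evict 5, frames (8 7 2)
9: miss, evict 8, frames (7 2 9)
8: miss, evict 7, frames (2 9 8)
9: hit
8: hit
5: miss, evict 2, frames (9 8 5)
8: hit

{5, 8, 9}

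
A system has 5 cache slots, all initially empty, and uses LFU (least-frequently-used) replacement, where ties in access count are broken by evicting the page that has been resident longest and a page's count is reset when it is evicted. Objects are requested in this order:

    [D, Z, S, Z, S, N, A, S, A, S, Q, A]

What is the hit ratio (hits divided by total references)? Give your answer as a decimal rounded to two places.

0.50

D → fault, frames (D)
Z → fault, frames (D Z)
S → fault, frames (D Z S)
Z → hit
S → hit
N → fault, frames (D Z S N)
A → fault, frames (D Z S N A)
S → hit
A → hit
S → hit
Q → fault, evict D, frames (Z S N A Q)
A → hit
Hits: 6 of 12 references → 6/12 = 0.5000.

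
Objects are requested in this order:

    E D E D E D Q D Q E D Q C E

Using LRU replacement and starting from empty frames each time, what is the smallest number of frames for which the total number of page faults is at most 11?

2

f=1: 14 faults
f=2: 8 faults
f=3: 5 faults
f=4: 4 faults
Smallest f with faults ≤ 11 is 2.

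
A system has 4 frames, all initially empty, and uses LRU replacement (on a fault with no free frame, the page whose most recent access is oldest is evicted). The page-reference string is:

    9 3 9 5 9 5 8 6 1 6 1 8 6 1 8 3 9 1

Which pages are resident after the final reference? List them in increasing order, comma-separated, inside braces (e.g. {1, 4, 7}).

9 → fault, frames {9}
3 → fault, frames {9,3}
9 → hit
5 → fault, frames {3,9,5}
9 → hit
5 → hit
8 → fault, frames {3,9,5,8}
6 → fault, evict 3, frames {9,5,8,6}
1 → fault, evict 9, frames {5,8,6,1}
6 → hit
1 → hit
8 → hit
6 → hit
1 → hit
8 → hit
3 → fault, evict 5, frames {6,1,8,3}
9 → fault, evict 6, frames {1,8,3,9}
1 → hit

{1, 3, 8, 9}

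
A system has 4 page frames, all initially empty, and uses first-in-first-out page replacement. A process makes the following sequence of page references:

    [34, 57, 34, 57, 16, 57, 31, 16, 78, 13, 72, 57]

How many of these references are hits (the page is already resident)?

4

34 -> fault, frames {34}
57 -> fault, frames {34,57}
34 -> hit
57 -> hit
16 -> fault, frames {34,57,16}
57 -> hit
31 -> fault, frames {34,57,16,31}
16 -> hit
78 -> fault, evict 34, frames {57,16,31,78}
13 -> fault, evict 57, frames {16,31,78,13}
72 -> fault, evict 16, frames {31,78,13,72}
57 -> fault, evict 31, frames {78,13,72,57}
Hits: 4.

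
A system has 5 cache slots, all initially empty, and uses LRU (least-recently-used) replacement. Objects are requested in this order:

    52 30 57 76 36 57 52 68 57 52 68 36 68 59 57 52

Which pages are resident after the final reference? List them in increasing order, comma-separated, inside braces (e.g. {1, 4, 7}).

52: fault, frames (52)
30: fault, frames (52 30)
57: fault, frames (52 30 57)
76: fault, frames (52 30 57 76)
36: fault, frames (52 30 57 76 36)
57: hit
52: hit
68: fault, evict 30, frames (76 36 57 52 68)
57: hit
52: hit
68: hit
36: hit
68: hit
59: fault, evict 76, frames (57 52 36 68 59)
57: hit
52: hit

{36, 52, 57, 59, 68}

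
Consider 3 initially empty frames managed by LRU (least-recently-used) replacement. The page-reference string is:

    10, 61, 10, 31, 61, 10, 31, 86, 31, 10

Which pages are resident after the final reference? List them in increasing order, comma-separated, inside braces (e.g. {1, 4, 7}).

10 → miss, frames {10}
61 → miss, frames {10,61}
10 → hit
31 → miss, frames {61,10,31}
61 → hit
10 → hit
31 → hit
86 → miss, evict 61, frames {10,31,86}
31 → hit
10 → hit

{10, 31, 86}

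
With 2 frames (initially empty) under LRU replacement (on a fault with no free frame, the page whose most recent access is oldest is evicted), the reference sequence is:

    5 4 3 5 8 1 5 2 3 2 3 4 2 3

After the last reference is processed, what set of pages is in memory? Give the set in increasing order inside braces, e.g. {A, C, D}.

{2, 3}

5: miss, frames {5}
4: miss, frames {5,4}
3: miss, evict 5, frames {4,3}
5: miss, evict 4, frames {3,5}
8: miss, evict 3, frames {5,8}
1: miss, evict 5, frames {8,1}
5: miss, evict 8, frames {1,5}
2: miss, evict 1, frames {5,2}
3: miss, evict 5, frames {2,3}
2: hit
3: hit
4: miss, evict 2, frames {3,4}
2: miss, evict 3, frames {4,2}
3: miss, evict 4, frames {2,3}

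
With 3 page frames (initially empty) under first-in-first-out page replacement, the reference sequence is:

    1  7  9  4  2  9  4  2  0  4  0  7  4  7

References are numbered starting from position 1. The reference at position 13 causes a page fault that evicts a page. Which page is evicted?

2

pos 1: 1 → fault, frames [1]
pos 2: 7 → fault, frames [1, 7]
pos 3: 9 → fault, frames [1, 7, 9]
pos 4: 4 → fault, evict 1, frames [7, 9, 4]
pos 5: 2 → fault, evict 7, frames [9, 4, 2]
pos 6: 9 → hit
pos 7: 4 → hit
pos 8: 2 → hit
pos 9: 0 → fault, evict 9, frames [4, 2, 0]
pos 10: 4 → hit
pos 11: 0 → hit
pos 12: 7 → fault, evict 4, frames [2, 0, 7]
pos 13: 4 → fault, evict 2, frames [0, 7, 4]
At position 13, page 2 is evicted.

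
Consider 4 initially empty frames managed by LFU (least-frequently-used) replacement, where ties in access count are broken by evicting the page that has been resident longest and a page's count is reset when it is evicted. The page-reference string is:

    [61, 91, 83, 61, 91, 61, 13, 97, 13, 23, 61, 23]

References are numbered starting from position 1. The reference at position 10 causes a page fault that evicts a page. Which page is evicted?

97

pos 1: 61 → miss, frames (61)
pos 2: 91 → miss, frames (61 91)
pos 3: 83 → miss, frames (61 91 83)
pos 4: 61 → hit
pos 5: 91 → hit
pos 6: 61 → hit
pos 7: 13 → miss, frames (61 91 83 13)
pos 8: 97 → miss, evict 83, frames (61 91 13 97)
pos 9: 13 → hit
pos 10: 23 → miss, evict 97, frames (61 91 13 23)
At position 10, page 97 is evicted.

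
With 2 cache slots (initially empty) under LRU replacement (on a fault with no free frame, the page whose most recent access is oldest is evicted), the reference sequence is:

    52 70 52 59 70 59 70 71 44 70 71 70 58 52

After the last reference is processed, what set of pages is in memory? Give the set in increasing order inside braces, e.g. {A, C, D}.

52: miss, frames (52)
70: miss, frames (52 70)
52: hit
59: miss, evict 70, frames (52 59)
70: miss, evict 52, frames (59 70)
59: hit
70: hit
71: miss, evict 59, frames (70 71)
44: miss, evict 70, frames (71 44)
70: miss, evict 71, frames (44 70)
71: miss, evict 44, frames (70 71)
70: hit
58: miss, evict 71, frames (70 58)
52: miss, evict 70, frames (58 52)

{52, 58}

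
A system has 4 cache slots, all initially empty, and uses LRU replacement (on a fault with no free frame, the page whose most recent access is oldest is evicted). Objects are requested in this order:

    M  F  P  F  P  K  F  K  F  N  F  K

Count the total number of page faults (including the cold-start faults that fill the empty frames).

5

M → miss, frames [M]
F → miss, frames [M, F]
P → miss, frames [M, F, P]
F → hit
P → hit
K → miss, frames [M, F, P, K]
F → hit
K → hit
F → hit
N → miss, evict M, frames [P, K, F, N]
F → hit
K → hit
Page faults: 5.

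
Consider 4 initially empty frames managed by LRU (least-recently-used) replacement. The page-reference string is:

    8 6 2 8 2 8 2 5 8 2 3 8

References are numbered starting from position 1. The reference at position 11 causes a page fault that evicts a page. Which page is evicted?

pos 1: 8 -> fault, frames [8]
pos 2: 6 -> fault, frames [8, 6]
pos 3: 2 -> fault, frames [8, 6, 2]
pos 4: 8 -> hit
pos 5: 2 -> hit
pos 6: 8 -> hit
pos 7: 2 -> hit
pos 8: 5 -> fault, frames [6, 8, 2, 5]
pos 9: 8 -> hit
pos 10: 2 -> hit
pos 11: 3 -> fault, evict 6, frames [5, 8, 2, 3]
At position 11, page 6 is evicted.

6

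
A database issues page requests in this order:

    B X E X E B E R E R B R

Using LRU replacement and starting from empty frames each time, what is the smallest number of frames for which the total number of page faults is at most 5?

3

f=1: 12 faults
f=2: 6 faults
f=3: 4 faults
f=4: 4 faults
Smallest f with faults ≤ 5 is 3.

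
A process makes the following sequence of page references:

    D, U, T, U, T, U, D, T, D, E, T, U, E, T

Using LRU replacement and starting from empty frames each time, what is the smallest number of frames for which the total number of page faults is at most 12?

f=1: 14 faults
f=2: 10 faults
f=3: 5 faults
f=4: 4 faults
Smallest f with faults ≤ 12 is 2.

2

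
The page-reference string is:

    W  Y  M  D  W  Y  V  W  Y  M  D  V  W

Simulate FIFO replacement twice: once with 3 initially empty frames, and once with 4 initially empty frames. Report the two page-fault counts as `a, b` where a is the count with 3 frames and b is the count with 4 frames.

10, 11

3 frames: F F F F F F F . . F F . F → 10 faults.
4 frames: F F F F . . F F F F F F F → 11 faults.
11 > 10: adding a frame increased faults — Belady's anomaly.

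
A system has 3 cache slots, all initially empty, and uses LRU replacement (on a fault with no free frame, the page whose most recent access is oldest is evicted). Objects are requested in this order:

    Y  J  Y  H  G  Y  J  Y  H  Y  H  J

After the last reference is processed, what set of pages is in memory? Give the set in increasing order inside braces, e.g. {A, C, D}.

Y: miss, frames (Y)
J: miss, frames (Y J)
Y: hit
H: miss, frames (J Y H)
G: miss, evict J, frames (Y H G)
Y: hit
J: miss, evict H, frames (G Y J)
Y: hit
H: miss, evict G, frames (J Y H)
Y: hit
H: hit
J: hit

{H, J, Y}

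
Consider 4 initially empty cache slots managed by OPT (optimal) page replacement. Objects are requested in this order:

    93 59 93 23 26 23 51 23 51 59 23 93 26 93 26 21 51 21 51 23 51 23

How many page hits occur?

15

93: miss, frames [93]
59: miss, frames [93, 59]
93: hit
23: miss, frames [93, 59, 23]
26: miss, frames [93, 59, 23, 26]
23: hit
51: miss, evict 26, frames [93, 59, 23, 51]
23: hit
51: hit
59: hit
23: hit
93: hit
26: miss, evict 59, frames [93, 23, 51, 26]
93: hit
26: hit
21: miss, evict 26, frames [93, 23, 51, 21]
51: hit
21: hit
51: hit
23: hit
51: hit
23: hit
Hits: 15.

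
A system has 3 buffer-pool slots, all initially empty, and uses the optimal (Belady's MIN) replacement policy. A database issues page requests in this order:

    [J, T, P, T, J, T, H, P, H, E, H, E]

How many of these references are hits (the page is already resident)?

J → fault, frames [J]
T → fault, frames [J, T]
P → fault, frames [J, T, P]
T → hit
J → hit
T → hit
H → fault, evict T, frames [J, P, H]
P → hit
H → hit
E → fault, evict P, frames [J, H, E]
H → hit
E → hit
Hits: 7.

7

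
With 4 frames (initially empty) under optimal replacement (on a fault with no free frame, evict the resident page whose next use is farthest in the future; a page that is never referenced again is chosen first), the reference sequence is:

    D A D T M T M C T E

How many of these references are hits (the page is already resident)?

D: fault, frames [D]
A: fault, frames [D, A]
D: hit
T: fault, frames [D, A, T]
M: fault, frames [D, A, T, M]
T: hit
M: hit
C: fault, evict M, frames [D, A, T, C]
T: hit
E: fault, evict C, frames [D, A, T, E]
Hits: 4.

4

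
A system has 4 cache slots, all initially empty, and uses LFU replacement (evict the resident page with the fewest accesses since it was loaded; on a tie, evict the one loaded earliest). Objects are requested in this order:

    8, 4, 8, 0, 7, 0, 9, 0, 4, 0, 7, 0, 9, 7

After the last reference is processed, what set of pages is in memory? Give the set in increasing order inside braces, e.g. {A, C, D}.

8 → miss, frames (8)
4 → miss, frames (8 4)
8 → hit
0 → miss, frames (8 4 0)
7 → miss, frames (8 4 0 7)
0 → hit
9 → miss, evict 4, frames (8 0 7 9)
0 → hit
4 → miss, evict 7, frames (8 0 9 4)
0 → hit
7 → miss, evict 9, frames (8 0 4 7)
0 → hit
9 → miss, evict 4, frames (8 0 7 9)
7 → hit

{0, 7, 8, 9}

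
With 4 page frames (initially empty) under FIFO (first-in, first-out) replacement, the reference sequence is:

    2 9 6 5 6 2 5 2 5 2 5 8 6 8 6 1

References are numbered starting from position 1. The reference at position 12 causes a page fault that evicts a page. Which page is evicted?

2

pos 1: 2 → fault, frames [2]
pos 2: 9 → fault, frames [2, 9]
pos 3: 6 → fault, frames [2, 9, 6]
pos 4: 5 → fault, frames [2, 9, 6, 5]
pos 5: 6 → hit
pos 6: 2 → hit
pos 7: 5 → hit
pos 8: 2 → hit
pos 9: 5 → hit
pos 10: 2 → hit
pos 11: 5 → hit
pos 12: 8 → fault, evict 2, frames [9, 6, 5, 8]
At position 12, page 2 is evicted.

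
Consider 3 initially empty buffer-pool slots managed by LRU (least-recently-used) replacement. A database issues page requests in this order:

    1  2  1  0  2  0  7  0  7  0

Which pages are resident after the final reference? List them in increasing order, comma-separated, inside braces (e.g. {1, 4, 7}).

1 → fault, frames [1]
2 → fault, frames [1, 2]
1 → hit
0 → fault, frames [2, 1, 0]
2 → hit
0 → hit
7 → fault, evict 1, frames [2, 0, 7]
0 → hit
7 → hit
0 → hit

{0, 2, 7}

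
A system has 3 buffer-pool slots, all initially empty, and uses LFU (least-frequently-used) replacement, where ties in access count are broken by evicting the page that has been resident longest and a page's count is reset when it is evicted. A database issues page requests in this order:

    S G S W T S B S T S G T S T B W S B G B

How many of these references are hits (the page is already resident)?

9

S -> miss, frames {S}
G -> miss, frames {S,G}
S -> hit
W -> miss, frames {S,G,W}
T -> miss, evict G, frames {S,W,T}
S -> hit
B -> miss, evict W, frames {S,T,B}
S -> hit
T -> hit
S -> hit
G -> miss, evict B, frames {S,T,G}
T -> hit
S -> hit
T -> hit
B -> miss, evict G, frames {S,T,B}
W -> miss, evict B, frames {S,T,W}
S -> hit
B -> miss, evict W, frames {S,T,B}
G -> miss, evict B, frames {S,T,G}
B -> miss, evict G, frames {S,T,B}
Hits: 9.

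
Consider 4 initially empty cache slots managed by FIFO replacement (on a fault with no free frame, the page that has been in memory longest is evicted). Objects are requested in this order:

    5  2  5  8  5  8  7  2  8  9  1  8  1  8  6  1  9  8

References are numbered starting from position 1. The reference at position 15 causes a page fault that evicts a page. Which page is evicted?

8

pos 1: 5 → fault, frames {5}
pos 2: 2 → fault, frames {5,2}
pos 3: 5 → hit
pos 4: 8 → fault, frames {5,2,8}
pos 5: 5 → hit
pos 6: 8 → hit
pos 7: 7 → fault, frames {5,2,8,7}
pos 8: 2 → hit
pos 9: 8 → hit
pos 10: 9 → fault, evict 5, frames {2,8,7,9}
pos 11: 1 → fault, evict 2, frames {8,7,9,1}
pos 12: 8 → hit
pos 13: 1 → hit
pos 14: 8 → hit
pos 15: 6 → fault, evict 8, frames {7,9,1,6}
At position 15, page 8 is evicted.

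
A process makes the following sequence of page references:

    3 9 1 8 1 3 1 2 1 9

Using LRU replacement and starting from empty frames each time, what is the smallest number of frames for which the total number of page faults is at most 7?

2

f=1: 10 faults
f=2: 7 faults
f=3: 7 faults
f=4: 6 faults
f=5: 5 faults
Smallest f with faults ≤ 7 is 2.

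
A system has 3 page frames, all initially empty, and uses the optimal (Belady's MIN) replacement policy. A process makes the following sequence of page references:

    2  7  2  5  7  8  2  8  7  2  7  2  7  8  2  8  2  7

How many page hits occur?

2: miss, frames (2)
7: miss, frames (2 7)
2: hit
5: miss, frames (2 7 5)
7: hit
8: miss, evict 5, frames (2 7 8)
2: hit
8: hit
7: hit
2: hit
7: hit
2: hit
7: hit
8: hit
2: hit
8: hit
2: hit
7: hit
Hits: 14.

14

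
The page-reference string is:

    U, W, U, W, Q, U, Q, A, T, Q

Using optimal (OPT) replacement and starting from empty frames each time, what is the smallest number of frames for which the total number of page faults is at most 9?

f=1: 10 faults
f=2: 5 faults
f=3: 5 faults
f=4: 5 faults
f=5: 5 faults
Smallest f with faults ≤ 9 is 2.

2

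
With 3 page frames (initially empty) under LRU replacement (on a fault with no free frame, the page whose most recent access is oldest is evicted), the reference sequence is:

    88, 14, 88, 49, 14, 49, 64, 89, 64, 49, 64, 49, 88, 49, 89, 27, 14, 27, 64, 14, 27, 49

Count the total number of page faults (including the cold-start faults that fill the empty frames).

88: miss, frames [88]
14: miss, frames [88, 14]
88: hit
49: miss, frames [14, 88, 49]
14: hit
49: hit
64: miss, evict 88, frames [14, 49, 64]
89: miss, evict 14, frames [49, 64, 89]
64: hit
49: hit
64: hit
49: hit
88: miss, evict 89, frames [64, 49, 88]
49: hit
89: miss, evict 64, frames [88, 49, 89]
27: miss, evict 88, frames [49, 89, 27]
14: miss, evict 49, frames [89, 27, 14]
27: hit
64: miss, evict 89, frames [14, 27, 64]
14: hit
27: hit
49: miss, evict 64, frames [14, 27, 49]
Page faults: 11.

11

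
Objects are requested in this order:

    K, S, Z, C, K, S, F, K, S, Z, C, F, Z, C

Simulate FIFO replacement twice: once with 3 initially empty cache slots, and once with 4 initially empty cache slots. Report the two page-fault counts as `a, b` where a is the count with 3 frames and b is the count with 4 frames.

9, 10

3 frames: F F F F F F F . . F F . . . → 9 faults.
4 frames: F F F F . . F F F F F F . . → 10 faults.
10 > 9: adding a frame increased faults — Belady's anomaly.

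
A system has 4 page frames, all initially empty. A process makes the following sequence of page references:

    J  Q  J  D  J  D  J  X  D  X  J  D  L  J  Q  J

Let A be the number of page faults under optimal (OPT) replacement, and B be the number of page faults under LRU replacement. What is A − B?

-1

Under OPT: F F . F . . . F . . . . F . . . → 5 faults.
Under LRU: F F . F . . . F . . . . F . F . → 6 faults.
A − B = 5 − 6 = -1.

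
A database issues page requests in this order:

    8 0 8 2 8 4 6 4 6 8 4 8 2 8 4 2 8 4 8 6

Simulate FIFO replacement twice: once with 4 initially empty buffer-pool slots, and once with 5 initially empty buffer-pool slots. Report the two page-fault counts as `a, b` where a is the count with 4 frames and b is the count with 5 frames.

4 frames: F F . F . F F . . F . . . . . . . . . . → 6 faults.
5 frames: F F . F . F F . . . . . . . . . . . . . → 5 faults.
5 < 6: adding a frame reduced faults, as is typical.

6, 5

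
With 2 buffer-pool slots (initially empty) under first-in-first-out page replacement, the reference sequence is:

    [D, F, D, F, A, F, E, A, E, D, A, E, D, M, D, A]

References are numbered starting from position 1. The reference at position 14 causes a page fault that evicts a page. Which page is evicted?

E

pos 1: D: fault, frames {D}
pos 2: F: fault, frames {D,F}
pos 3: D: hit
pos 4: F: hit
pos 5: A: fault, evict D, frames {F,A}
pos 6: F: hit
pos 7: E: fault, evict F, frames {A,E}
pos 8: A: hit
pos 9: E: hit
pos 10: D: fault, evict A, frames {E,D}
pos 11: A: fault, evict E, frames {D,A}
pos 12: E: fault, evict D, frames {A,E}
pos 13: D: fault, evict A, frames {E,D}
pos 14: M: fault, evict E, frames {D,M}
At position 14, page E is evicted.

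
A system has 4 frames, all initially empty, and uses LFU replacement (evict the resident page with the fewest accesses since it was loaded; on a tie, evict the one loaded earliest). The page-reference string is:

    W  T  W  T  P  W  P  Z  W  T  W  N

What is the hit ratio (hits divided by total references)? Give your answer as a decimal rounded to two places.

W -> miss, frames {W}
T -> miss, frames {W,T}
W -> hit
T -> hit
P -> miss, frames {W,T,P}
W -> hit
P -> hit
Z -> miss, frames {W,T,P,Z}
W -> hit
T -> hit
W -> hit
N -> miss, evict Z, frames {W,T,P,N}
Hits: 7 of 12 references → 7/12 = 0.5833.

0.58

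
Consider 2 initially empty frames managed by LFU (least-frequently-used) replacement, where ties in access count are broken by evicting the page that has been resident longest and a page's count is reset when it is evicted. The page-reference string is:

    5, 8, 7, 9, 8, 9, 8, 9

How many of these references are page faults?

5

5 -> fault, frames (5)
8 -> fault, frames (5 8)
7 -> fault, evict 5, frames (8 7)
9 -> fault, evict 8, frames (7 9)
8 -> fault, evict 7, frames (9 8)
9 -> hit
8 -> hit
9 -> hit
Page faults: 5.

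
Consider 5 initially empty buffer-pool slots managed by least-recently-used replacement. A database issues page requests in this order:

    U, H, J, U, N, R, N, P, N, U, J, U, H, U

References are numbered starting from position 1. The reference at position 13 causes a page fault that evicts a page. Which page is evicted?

pos 1: U → miss, frames (U)
pos 2: H → miss, frames (U H)
pos 3: J → miss, frames (U H J)
pos 4: U → hit
pos 5: N → miss, frames (H J U N)
pos 6: R → miss, frames (H J U N R)
pos 7: N → hit
pos 8: P → miss, evict H, frames (J U R N P)
pos 9: N → hit
pos 10: U → hit
pos 11: J → hit
pos 12: U → hit
pos 13: H → miss, evict R, frames (P N J U H)
At position 13, page R is evicted.

R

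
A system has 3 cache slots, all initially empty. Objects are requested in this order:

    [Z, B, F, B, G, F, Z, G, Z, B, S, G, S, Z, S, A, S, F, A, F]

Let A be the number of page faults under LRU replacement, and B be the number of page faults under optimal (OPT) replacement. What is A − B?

Under LRU: F F F . F . F . . F F F . F . F . F . . → 11 faults.
Under OPT: F F F . F . . . . F F . . . . F . F . . → 8 faults.
A − B = 11 − 8 = 3.

3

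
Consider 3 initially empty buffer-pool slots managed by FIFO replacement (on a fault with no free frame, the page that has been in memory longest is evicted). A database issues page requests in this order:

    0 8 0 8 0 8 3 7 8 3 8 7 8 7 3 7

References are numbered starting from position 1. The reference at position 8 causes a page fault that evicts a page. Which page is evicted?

0

pos 1: 0 -> miss, frames [0]
pos 2: 8 -> miss, frames [0, 8]
pos 3: 0 -> hit
pos 4: 8 -> hit
pos 5: 0 -> hit
pos 6: 8 -> hit
pos 7: 3 -> miss, frames [0, 8, 3]
pos 8: 7 -> miss, evict 0, frames [8, 3, 7]
At position 8, page 0 is evicted.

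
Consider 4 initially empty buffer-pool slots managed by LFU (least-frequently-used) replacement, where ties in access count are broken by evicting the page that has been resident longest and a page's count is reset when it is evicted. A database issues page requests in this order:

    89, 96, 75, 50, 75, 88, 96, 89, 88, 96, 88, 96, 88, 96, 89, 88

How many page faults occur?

89 -> miss, frames {89}
96 -> miss, frames {89,96}
75 -> miss, frames {89,96,75}
50 -> miss, frames {89,96,75,50}
75 -> hit
88 -> miss, evict 89, frames {96,75,50,88}
96 -> hit
89 -> miss, evict 50, frames {96,75,88,89}
88 -> hit
96 -> hit
88 -> hit
96 -> hit
88 -> hit
96 -> hit
89 -> hit
88 -> hit
Page faults: 6.

6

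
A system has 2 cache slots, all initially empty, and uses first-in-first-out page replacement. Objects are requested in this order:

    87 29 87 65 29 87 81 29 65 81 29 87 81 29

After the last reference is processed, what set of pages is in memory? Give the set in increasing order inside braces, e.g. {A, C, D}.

{29, 81}

87 -> miss, frames (87)
29 -> miss, frames (87 29)
87 -> hit
65 -> miss, evict 87, frames (29 65)
29 -> hit
87 -> miss, evict 29, frames (65 87)
81 -> miss, evict 65, frames (87 81)
29 -> miss, evict 87, frames (81 29)
65 -> miss, evict 81, frames (29 65)
81 -> miss, evict 29, frames (65 81)
29 -> miss, evict 65, frames (81 29)
87 -> miss, evict 81, frames (29 87)
81 -> miss, evict 29, frames (87 81)
29 -> miss, evict 87, frames (81 29)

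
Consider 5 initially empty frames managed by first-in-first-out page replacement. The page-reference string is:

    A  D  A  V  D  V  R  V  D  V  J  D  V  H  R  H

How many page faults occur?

A: miss, frames {A}
D: miss, frames {A,D}
A: hit
V: miss, frames {A,D,V}
D: hit
V: hit
R: miss, frames {A,D,V,R}
V: hit
D: hit
V: hit
J: miss, frames {A,D,V,R,J}
D: hit
V: hit
H: miss, evict A, frames {D,V,R,J,H}
R: hit
H: hit
Page faults: 6.

6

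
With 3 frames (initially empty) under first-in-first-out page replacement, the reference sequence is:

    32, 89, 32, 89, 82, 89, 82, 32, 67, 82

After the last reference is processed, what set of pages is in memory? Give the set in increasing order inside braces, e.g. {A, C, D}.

32: miss, frames {32}
89: miss, frames {32,89}
32: hit
89: hit
82: miss, frames {32,89,82}
89: hit
82: hit
32: hit
67: miss, evict 32, frames {89,82,67}
82: hit

{67, 82, 89}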